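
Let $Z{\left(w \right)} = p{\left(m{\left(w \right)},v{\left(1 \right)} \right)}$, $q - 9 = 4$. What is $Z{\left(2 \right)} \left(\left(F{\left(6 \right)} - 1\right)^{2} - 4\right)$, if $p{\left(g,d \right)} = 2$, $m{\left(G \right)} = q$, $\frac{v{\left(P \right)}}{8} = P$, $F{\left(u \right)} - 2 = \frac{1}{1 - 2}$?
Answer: $-8$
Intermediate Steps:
$F{\left(u \right)} = 1$ ($F{\left(u \right)} = 2 + \frac{1}{1 - 2} = 2 + \frac{1}{-1} = 2 - 1 = 1$)
$q = 13$ ($q = 9 + 4 = 13$)
$v{\left(P \right)} = 8 P$
$m{\left(G \right)} = 13$
$Z{\left(w \right)} = 2$
$Z{\left(2 \right)} \left(\left(F{\left(6 \right)} - 1\right)^{2} - 4\right) = 2 \left(\left(1 - 1\right)^{2} - 4\right) = 2 \left(0^{2} - 4\right) = 2 \left(0 - 4\right) = 2 \left(-4\right) = -8$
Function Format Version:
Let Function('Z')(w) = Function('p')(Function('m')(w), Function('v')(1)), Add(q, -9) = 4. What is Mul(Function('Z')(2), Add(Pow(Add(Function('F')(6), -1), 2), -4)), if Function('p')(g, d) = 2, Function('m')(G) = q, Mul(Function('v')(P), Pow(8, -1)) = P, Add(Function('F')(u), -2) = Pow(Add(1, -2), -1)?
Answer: -8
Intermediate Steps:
Function('F')(u) = 1 (Function('F')(u) = Add(2, Pow(Add(1, -2), -1)) = Add(2, Pow(-1, -1)) = Add(2, -1) = 1)
q = 13 (q = Add(9, 4) = 13)
Function('v')(P) = Mul(8, P)
Function('m')(G) = 13
Function('Z')(w) = 2
Mul(Function('Z')(2), Add(Pow(Add(Function('F')(6), -1), 2), -4)) = Mul(2, Add(Pow(Add(1, -1), 2), -4)) = Mul(2, Add(Pow(0, 2), -4)) = Mul(2, Add(0, -4)) = Mul(2, -4) = -8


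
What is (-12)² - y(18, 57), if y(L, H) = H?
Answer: 87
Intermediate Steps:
(-12)² - y(18, 57) = (-12)² - 1*57 = 144 - 57 = 87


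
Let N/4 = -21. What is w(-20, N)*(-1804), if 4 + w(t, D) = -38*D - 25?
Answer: -5706052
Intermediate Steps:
N = -84 (N = 4*(-21) = -84)
w(t, D) = -29 - 38*D (w(t, D) = -4 + (-38*D - 25) = -4 + (-25 - 38*D) = -29 - 38*D)
w(-20, N)*(-1804) = (-29 - 38*(-84))*(-1804) = (-29 + 3192)*(-1804) = 3163*(-1804) = -5706052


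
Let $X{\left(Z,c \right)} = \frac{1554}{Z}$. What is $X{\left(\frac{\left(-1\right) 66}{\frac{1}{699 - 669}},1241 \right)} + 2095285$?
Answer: $\frac{691443791}{330} \approx 2.0953 \cdot 10^{6}$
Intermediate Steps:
$X{\left(\frac{\left(-1\right) 66}{\frac{1}{699 - 669}},1241 \right)} + 2095285 = \frac{1554}{\left(-1\right) 66 \frac{1}{\frac{1}{699 - 669}}} + 2095285 = \frac{1554}{\left(-66\right) \frac{1}{\frac{1}{30}}} + 2095285 = \frac{1554}{\left(-66\right) 30} + 2095285 = \frac{1554}{-1980} + 2095285 = 1554 \left(- \frac{1}{1980}\right) + 2095285 = - \frac{259}{330} + 2095285 = \frac{691443791}{330}$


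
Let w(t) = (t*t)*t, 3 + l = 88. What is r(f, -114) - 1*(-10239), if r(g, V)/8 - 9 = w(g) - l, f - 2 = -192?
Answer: -54862369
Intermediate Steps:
f = -190 (f = 2 - 192 = -190)
l = 85 (l = -3 + 88 = 85)
w(t) = t³ (w(t) = t²*t = t³)
r(g, V) = -608 + 8*g³ (r(g, V) = 72 + 8*(g³ - 1*85) = 72 + 8*(g³ - 85) = 72 + 8*(-85 + g³) = 72 + (-680 + 8*g³) = -608 + 8*g³)
r(f, -114) - 1*(-10239) = (-608 + 8*(-190)³) - 1*(-10239) = (-608 + 8*(-6859000)) + 10239 = (-608 - 54872000) + 10239 = -54872608 + 10239 = -54862369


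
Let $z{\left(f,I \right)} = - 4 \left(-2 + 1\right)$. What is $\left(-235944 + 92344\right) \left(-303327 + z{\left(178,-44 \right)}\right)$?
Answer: $43557182800$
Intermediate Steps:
$z{\left(f,I \right)} = 4$ ($z{\left(f,I \right)} = \left(-4\right) \left(-1\right) = 4$)
$\left(-235944 + 92344\right) \left(-303327 + z{\left(178,-44 \right)}\right) = \left(-235944 + 92344\right) \left(-303327 + 4\right) = \left(-143600\right) \left(-303323\right) = 43557182800$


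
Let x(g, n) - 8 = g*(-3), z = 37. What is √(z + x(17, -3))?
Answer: I*√6 ≈ 2.4495*I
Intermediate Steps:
x(g, n) = 8 - 3*g (x(g, n) = 8 + g*(-3) = 8 - 3*g)
√(z + x(17, -3)) = √(37 + (8 - 3*17)) = √(37 + (8 - 51)) = √(37 - 43) = √(-6) = I*√6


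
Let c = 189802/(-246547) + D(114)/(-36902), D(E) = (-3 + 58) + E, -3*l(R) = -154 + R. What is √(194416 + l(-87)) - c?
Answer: 7045739847/9098077394 + √1750467/3 ≈ 441.79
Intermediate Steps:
l(R) = 154/3 - R/3 (l(R) = -(-154 + R)/3 = 154/3 - R/3)
D(E) = 55 + E
c = -7045739847/9098077394 (c = 189802/(-246547) + (55 + 114)/(-36902) = 189802*(-1/246547) + 169*(-1/36902) = -189802/246547 - 169/36902 = -7045739847/9098077394 ≈ -0.77442)
√(194416 + l(-87)) - c = √(194416 + (154/3 - ⅓*(-87))) - 1*(-7045739847/9098077394) = √(194416 + (154/3 + 29)) + 7045739847/9098077394 = √(194416 + 241/3) + 7045739847/9098077394 = √(583489/3) + 7045739847/9098077394 = √1750467/3 + 7045739847/9098077394 = 7045739847/9098077394 + √1750467/3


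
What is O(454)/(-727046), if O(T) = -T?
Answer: 227/363523 ≈ 0.00062444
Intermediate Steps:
O(454)/(-727046) = -1*454/(-727046) = -454*(-1/727046) = 227/363523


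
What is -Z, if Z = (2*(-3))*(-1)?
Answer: -6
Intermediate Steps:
Z = 6 (Z = -6*(-1) = 6)
-Z = -1*6 = -6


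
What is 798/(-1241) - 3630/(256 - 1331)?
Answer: 729396/266815 ≈ 2.7337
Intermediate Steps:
798/(-1241) - 3630/(256 - 1331) = 798*(-1/1241) - 3630/(-1075) = -798/1241 - 3630*(-1/1075) = -798/1241 + 726/215 = 729396/266815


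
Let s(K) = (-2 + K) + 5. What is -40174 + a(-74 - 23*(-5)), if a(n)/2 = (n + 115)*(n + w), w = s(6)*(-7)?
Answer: -47038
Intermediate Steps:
s(K) = 3 + K
w = -63 (w = (3 + 6)*(-7) = 9*(-7) = -63)
a(n) = 2*(-63 + n)*(115 + n) (a(n) = 2*((n + 115)*(n - 63)) = 2*((115 + n)*(-63 + n)) = 2*((-63 + n)*(115 + n)) = 2*(-63 + n)*(115 + n))
-40174 + a(-74 - 23*(-5)) = -40174 + (-14490 + 2*(-74 - 23*(-5))**2 + 104*(-74 - 23*(-5))) = -40174 + (-14490 + 2*(-74 - 1*(-115))**2 + 104*(-74 - 1*(-115))) = -40174 + (-14490 + 2*(-74 + 115)**2 + 104*(-74 + 115)) = -40174 + (-14490 + 2*41**2 + 104*41) = -40174 + (-14490 + 2*1681 + 4264) = -40174 + (-14490 + 3362 + 4264) = -40174 - 6864 = -47038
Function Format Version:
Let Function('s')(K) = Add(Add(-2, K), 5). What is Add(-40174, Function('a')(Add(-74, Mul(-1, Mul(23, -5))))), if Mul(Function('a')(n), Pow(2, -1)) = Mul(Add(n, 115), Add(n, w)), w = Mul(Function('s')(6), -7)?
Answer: -47038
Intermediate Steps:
Function('s')(K) = Add(3, K)
w = -63 (w = Mul(Add(3, 6), -7) = Mul(9, -7) = -63)
Function('a')(n) = Mul(2, Add(-63, n), Add(115, n)) (Function('a')(n) = Mul(2, Mul(Add(n, 115), Add(n, -63))) = Mul(2, Mul(Add(115, n), Add(-63, n))) = Mul(2, Mul(Add(-63, n), Add(115, n))) = Mul(2, Add(-63, n), Add(115, n)))
Add(-40174, Function('a')(Add(-74, Mul(-1, Mul(23, -5))))) = Add(-40174, Add(-14490, Mul(2, Pow(Add(-74, Mul(-1, Mul(23, -5))), 2)), Mul(104, Add(-74, Mul(-1, Mul(23, -5)))))) = Add(-40174, Add(-14490, Mul(2, Pow(Add(-74, Mul(-1, -115)), 2)), Mul(104, Add(-74, Mul(-1, -115))))) = Add(-40174, Add(-14490, Mul(2, Pow(Add(-74, 115), 2)), Mul(104, Add(-74, 115)))) = Add(-40174, Add(-14490, Mul(2, Pow(41, 2)), Mul(104, 41))) = Add(-40174, Add(-14490, Mul(2, 1681), 4264)) = Add(-40174, Add(-14490, 3362, 4264)) = Add(-40174, -6864) = -47038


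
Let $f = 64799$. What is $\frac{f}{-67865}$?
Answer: $- \frac{9257}{9695} \approx -0.95482$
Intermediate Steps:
$\frac{f}{-67865} = \frac{64799}{-67865} = 64799 \left(- \frac{1}{67865}\right) = - \frac{9257}{9695}$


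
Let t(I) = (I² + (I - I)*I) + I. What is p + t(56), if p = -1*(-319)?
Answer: 3511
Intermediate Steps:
t(I) = I + I² (t(I) = (I² + 0*I) + I = (I² + 0) + I = I² + I = I + I²)
p = 319
p + t(56) = 319 + 56*(1 + 56) = 319 + 56*57 = 319 + 3192 = 3511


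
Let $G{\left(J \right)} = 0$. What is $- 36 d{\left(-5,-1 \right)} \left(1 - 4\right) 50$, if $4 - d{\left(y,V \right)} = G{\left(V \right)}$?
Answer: $21600$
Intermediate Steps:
$d{\left(y,V \right)} = 4$ ($d{\left(y,V \right)} = 4 - 0 = 4 + 0 = 4$)
$- 36 d{\left(-5,-1 \right)} \left(1 - 4\right) 50 = - 36 \cdot 4 \left(1 - 4\right) 50 = - 36 \cdot 4 \left(-3\right) 50 = \left(-36\right) \left(-12\right) 50 = 432 \cdot 50 = 21600$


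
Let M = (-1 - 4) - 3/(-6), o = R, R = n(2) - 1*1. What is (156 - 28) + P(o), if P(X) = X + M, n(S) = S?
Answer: 249/2 ≈ 124.50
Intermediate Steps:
R = 1 (R = 2 - 1*1 = 2 - 1 = 1)
o = 1
M = -9/2 (M = -5 - 3*(-⅙) = -5 + ½ = -9/2 ≈ -4.5000)
P(X) = -9/2 + X (P(X) = X - 9/2 = -9/2 + X)
(156 - 28) + P(o) = (156 - 28) + (-9/2 + 1) = 128 - 7/2 = 249/2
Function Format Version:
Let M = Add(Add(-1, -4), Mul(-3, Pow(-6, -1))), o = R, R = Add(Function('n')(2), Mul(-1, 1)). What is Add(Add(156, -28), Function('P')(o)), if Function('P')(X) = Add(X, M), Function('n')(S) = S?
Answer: Rational(249, 2) ≈ 124.50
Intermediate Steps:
R = 1 (R = Add(2, Mul(-1, 1)) = Add(2, -1) = 1)
o = 1
M = Rational(-9, 2) (M = Add(-5, Mul(-3, Rational(-1, 6))) = Add(-5, Rational(1, 2)) = Rational(-9, 2) ≈ -4.5000)
Function('P')(X) = Add(Rational(-9, 2), X) (Function('P')(X) = Add(X, Rational(-9, 2)) = Add(Rational(-9, 2), X))
Add(Add(156, -28), Function('P')(o)) = Add(Add(156, -28), Add(Rational(-9, 2), 1)) = Add(128, Rational(-7, 2)) = Rational(249, 2)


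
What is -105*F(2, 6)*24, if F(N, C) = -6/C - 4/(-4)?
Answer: 0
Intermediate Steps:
F(N, C) = 1 - 6/C (F(N, C) = -6/C - 4*(-¼) = -6/C + 1 = 1 - 6/C)
-105*F(2, 6)*24 = -105*(-6 + 6)/6*24 = -35*0/2*24 = -105*0*24 = 0*24 = 0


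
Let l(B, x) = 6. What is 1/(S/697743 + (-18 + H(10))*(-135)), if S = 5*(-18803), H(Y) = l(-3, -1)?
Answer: 697743/1130249645 ≈ 0.00061734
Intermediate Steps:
H(Y) = 6
S = -94015
1/(S/697743 + (-18 + H(10))*(-135)) = 1/(-94015/697743 + (-18 + 6)*(-135)) = 1/(-94015*1/697743 - 12*(-135)) = 1/(-94015/697743 + 1620) = 1/(1130249645/697743) = 697743/1130249645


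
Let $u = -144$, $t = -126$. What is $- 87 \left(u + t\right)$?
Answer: $23490$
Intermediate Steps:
$- 87 \left(u + t\right) = - 87 \left(-144 - 126\right) = \left(-87\right) \left(-270\right) = 23490$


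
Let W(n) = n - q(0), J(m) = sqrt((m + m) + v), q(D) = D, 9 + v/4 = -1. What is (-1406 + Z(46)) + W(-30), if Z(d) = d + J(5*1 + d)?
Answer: -1390 + sqrt(62) ≈ -1382.1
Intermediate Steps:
v = -40 (v = -36 + 4*(-1) = -36 - 4 = -40)
J(m) = sqrt(-40 + 2*m) (J(m) = sqrt((m + m) - 40) = sqrt(2*m - 40) = sqrt(-40 + 2*m))
Z(d) = d + sqrt(-30 + 2*d) (Z(d) = d + sqrt(-40 + 2*(5*1 + d)) = d + sqrt(-40 + 2*(5 + d)) = d + sqrt(-40 + (10 + 2*d)) = d + sqrt(-30 + 2*d))
W(n) = n (W(n) = n - 1*0 = n + 0 = n)
(-1406 + Z(46)) + W(-30) = (-1406 + (46 + sqrt(-30 + 2*46))) - 30 = (-1406 + (46 + sqrt(-30 + 92))) - 30 = (-1406 + (46 + sqrt(62))) - 30 = (-1360 + sqrt(62)) - 30 = -1390 + sqrt(62)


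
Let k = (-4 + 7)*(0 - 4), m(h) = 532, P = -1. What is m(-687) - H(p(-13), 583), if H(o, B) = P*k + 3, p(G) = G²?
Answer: 517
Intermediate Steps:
k = -12 (k = 3*(-4) = -12)
H(o, B) = 15 (H(o, B) = -1*(-12) + 3 = 12 + 3 = 15)
m(-687) - H(p(-13), 583) = 532 - 1*15 = 532 - 15 = 517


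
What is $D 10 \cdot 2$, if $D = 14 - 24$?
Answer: $-200$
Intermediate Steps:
$D = -10$ ($D = 14 - 24 = -10$)
$D 10 \cdot 2 = \left(-10\right) 10 \cdot 2 = \left(-100\right) 2 = -200$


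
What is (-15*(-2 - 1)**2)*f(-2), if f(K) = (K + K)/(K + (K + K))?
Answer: -90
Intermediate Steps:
f(K) = 2/3 (f(K) = (2*K)/(K + 2*K) = (2*K)/((3*K)) = (2*K)*(1/(3*K)) = 2/3)
(-15*(-2 - 1)**2)*f(-2) = -15*(-2 - 1)**2*(2/3) = -15*(-3)**2*(2/3) = -15*9*(2/3) = -135*2/3 = -90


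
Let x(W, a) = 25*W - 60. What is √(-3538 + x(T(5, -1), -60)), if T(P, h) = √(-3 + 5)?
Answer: √(-3598 + 25*√2) ≈ 59.688*I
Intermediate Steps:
T(P, h) = √2
x(W, a) = -60 + 25*W
√(-3538 + x(T(5, -1), -60)) = √(-3538 + (-60 + 25*√2)) = √(-3598 + 25*√2)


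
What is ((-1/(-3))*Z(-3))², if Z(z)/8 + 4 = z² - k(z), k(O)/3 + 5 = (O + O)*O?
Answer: 73984/9 ≈ 8220.4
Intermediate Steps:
k(O) = -15 + 6*O² (k(O) = -15 + 3*((O + O)*O) = -15 + 3*((2*O)*O) = -15 + 3*(2*O²) = -15 + 6*O²)
Z(z) = 88 - 40*z² (Z(z) = -32 + 8*(z² - (-15 + 6*z²)) = -32 + 8*(z² + (15 - 6*z²)) = -32 + 8*(15 - 5*z²) = -32 + (120 - 40*z²) = 88 - 40*z²)
((-1/(-3))*Z(-3))² = ((-1/(-3))*(88 - 40*(-3)²))² = ((-⅓*(-1))*(88 - 40*9))² = ((88 - 360)/3)² = ((⅓)*(-272))² = (-272/3)² = 73984/9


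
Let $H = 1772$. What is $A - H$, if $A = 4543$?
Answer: $2771$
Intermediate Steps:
$A - H = 4543 - 1772 = 2771$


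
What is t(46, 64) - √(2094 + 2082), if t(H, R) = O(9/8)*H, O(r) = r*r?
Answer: 1863/32 - 12*√29 ≈ -6.4032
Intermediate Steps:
O(r) = r²
t(H, R) = 81*H/64 (t(H, R) = (9/8)²*H = 81*H/64)
t(46, 64) - √(2094 + 2082) = (81/64)*46 - √(2094 + 2082) = 1863/32 - √4176 = 1863/32 - 12*√29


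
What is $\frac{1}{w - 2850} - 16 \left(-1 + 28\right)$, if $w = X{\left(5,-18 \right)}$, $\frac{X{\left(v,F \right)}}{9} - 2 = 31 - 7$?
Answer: $- \frac{1130113}{2616} \approx -432.0$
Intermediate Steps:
$X{\left(v,F \right)} = 234$ ($X{\left(v,F \right)} = 18 + 9 \left(31 - 7\right) = 18 + 9 \cdot 24 = 18 + 216 = 234$)
$w = 234$
$\frac{1}{w - 2850} - 16 \left(-1 + 28\right) = \frac{1}{234 - 2850} - 16 \left(-1 + 28\right) = \frac{1}{-2616} - 16 \cdot 27 = - \frac{1}{2616} - 432 = - \frac{1130113}{2616}$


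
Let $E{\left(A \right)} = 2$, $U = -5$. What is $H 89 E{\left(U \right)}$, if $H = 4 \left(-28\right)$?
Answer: $-19936$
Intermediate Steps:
$H = -112$
$H 89 E{\left(U \right)} = \left(-112\right) 89 \cdot 2 = \left(-9968\right) 2 = -19936$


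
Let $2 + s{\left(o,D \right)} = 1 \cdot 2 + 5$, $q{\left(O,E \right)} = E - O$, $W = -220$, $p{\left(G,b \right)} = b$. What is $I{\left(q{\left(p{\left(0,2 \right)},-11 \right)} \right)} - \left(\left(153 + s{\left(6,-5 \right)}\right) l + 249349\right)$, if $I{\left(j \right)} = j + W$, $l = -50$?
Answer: $-241682$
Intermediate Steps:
$s{\left(o,D \right)} = 5$ ($s{\left(o,D \right)} = -2 + \left(1 \cdot 2 + 5\right) = -2 + \left(2 + 5\right) = -2 + 7 = 5$)
$I{\left(j \right)} = -220 + j$ ($I{\left(j \right)} = j - 220 = -220 + j$)
$I{\left(q{\left(p{\left(0,2 \right)},-11 \right)} \right)} - \left(\left(153 + s{\left(6,-5 \right)}\right) l + 249349\right) = \left(-220 - 13\right) - \left(\left(153 + 5\right) \left(-50\right) + 249349\right) = \left(-220 - 13\right) - \left(158 \left(-50\right) + 249349\right) = \left(-220 - 13\right) - \left(-7900 + 249349\right) = -233 - 241449 = -241682$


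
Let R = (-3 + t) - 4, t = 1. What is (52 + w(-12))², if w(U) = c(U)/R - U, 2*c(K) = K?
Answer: 4225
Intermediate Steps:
c(K) = K/2
R = -6 (R = (-3 + 1) - 4 = -2 - 4 = -6)
w(U) = -13*U/12 (w(U) = (U/2)/(-6) - U = (U/2)*(-⅙) - U = -U/12 - U = -13*U/12)
(52 + w(-12))² = (52 - 13/12*(-12))² = (52 + 13)² = 65² = 4225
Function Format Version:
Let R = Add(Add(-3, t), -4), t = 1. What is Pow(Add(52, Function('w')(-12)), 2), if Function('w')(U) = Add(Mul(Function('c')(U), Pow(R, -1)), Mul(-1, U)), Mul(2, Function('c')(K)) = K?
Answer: 4225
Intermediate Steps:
Function('c')(K) = Mul(Rational(1, 2), K)
R = -6 (R = Add(Add(-3, 1), -4) = Add(-2, -4) = -6)
Function('w')(U) = Mul(Rational(-13, 12), U) (Function('w')(U) = Add(Mul(Mul(Rational(1, 2), U), Pow(-6, -1)), Mul(-1, U)) = Add(Mul(Mul(Rational(1, 2), U), Rational(-1, 6)), Mul(-1, U)) = Add(Mul(Rational(-1, 12), U), Mul(-1, U)) = Mul(Rational(-13, 12), U))
Pow(Add(52, Function('w')(-12)), 2) = Pow(Add(52, Mul(Rational(-13, 12), -12)), 2) = Pow(Add(52, 13), 2) = Pow(65, 2) = 4225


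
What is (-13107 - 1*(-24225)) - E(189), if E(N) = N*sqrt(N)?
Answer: 11118 - 567*sqrt(21) ≈ 8519.7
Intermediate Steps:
E(N) = N**(3/2)
(-13107 - 1*(-24225)) - E(189) = (-13107 - 1*(-24225)) - 189**(3/2) = (-13107 + 24225) - 567*sqrt(21) = 11118 - 567*sqrt(21)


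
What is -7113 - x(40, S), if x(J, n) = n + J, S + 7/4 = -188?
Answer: -27853/4 ≈ -6963.3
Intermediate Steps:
S = -759/4 (S = -7/4 - 188 = -759/4 ≈ -189.75)
x(J, n) = J + n
-7113 - x(40, S) = -7113 - (40 - 759/4) = -7113 - 1*(-599/4) = -7113 + 599/4 = -27853/4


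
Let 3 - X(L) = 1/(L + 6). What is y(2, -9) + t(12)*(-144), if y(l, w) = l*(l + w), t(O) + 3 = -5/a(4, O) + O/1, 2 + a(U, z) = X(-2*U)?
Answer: -830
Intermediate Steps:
X(L) = 3 - 1/(6 + L) (X(L) = 3 - 1/(L + 6) = 3 - 1/(6 + L))
a(U, z) = -2 + (17 - 6*U)/(6 - 2*U) (a(U, z) = -2 + (17 + 3*(-2*U))/(6 - 2*U) = -2 + (17 - 6*U)/(6 - 2*U))
t(O) = -19/3 + O (t(O) = -3 + (-5*(-3 + 4)/(-5/2 + 4) + O/1) = -3 + (-5/((3/2)/1) + O*1) = -3 + (-5/(1*(3/2)) + O) = -3 + (-5/3/2 + O) = -3 + (-5*⅔ + O) = -3 + (-10/3 + O) = -19/3 + O)
y(2, -9) + t(12)*(-144) = 2*(2 - 9) + (-19/3 + 12)*(-144) = 2*(-7) + (17/3)*(-144) = -14 - 816 = -830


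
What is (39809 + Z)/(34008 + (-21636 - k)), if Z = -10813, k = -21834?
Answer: 14498/17103 ≈ 0.84769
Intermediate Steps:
(39809 + Z)/(34008 + (-21636 - k)) = (39809 - 10813)/(34008 + (-21636 - 1*(-21834))) = 28996/(34008 + (-21636 + 21834)) = 28996/(34008 + 198) = 28996/34206 = 28996*(1/34206) = 14498/17103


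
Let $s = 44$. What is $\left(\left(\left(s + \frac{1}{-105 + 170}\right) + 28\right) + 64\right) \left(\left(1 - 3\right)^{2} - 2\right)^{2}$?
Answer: $\frac{35364}{65} \approx 544.06$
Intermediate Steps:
$\left(\left(\left(s + \frac{1}{-105 + 170}\right) + 28\right) + 64\right) \left(\left(1 - 3\right)^{2} - 2\right)^{2} = \left(\left(\left(44 + \frac{1}{-105 + 170}\right) + 28\right) + 64\right) \left(\left(1 - 3\right)^{2} - 2\right)^{2} = \left(\left(\left(44 + \frac{1}{65}\right) + 28\right) + 64\right) \left(\left(-2\right)^{2} - 2\right)^{2} = \left(\left(\left(44 + \frac{1}{65}\right) + 28\right) + 64\right) \left(4 - 2\right)^{2} = \left(\left(\frac{2861}{65} + 28\right) + 64\right) 2^{2} = \left(\frac{4681}{65} + 64\right) 4 = \frac{8841}{65} \cdot 4 = \frac{35364}{65}$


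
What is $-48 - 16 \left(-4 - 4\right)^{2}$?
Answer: $-1072$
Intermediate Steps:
$-48 - 16 \left(-4 - 4\right)^{2} = -48 - 16 \left(-8\right)^{2} = -48 - 1024 = -1072$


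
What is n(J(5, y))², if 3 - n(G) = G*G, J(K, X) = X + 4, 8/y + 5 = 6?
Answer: 19881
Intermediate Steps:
y = 8 (y = 8/(-5 + 6) = 8/1 = 8*1 = 8)
J(K, X) = 4 + X
n(G) = 3 - G² (n(G) = 3 - G*G = 3 - G²)
n(J(5, y))² = (3 - (4 + 8)²)² = (3 - 1*12²)² = (3 - 1*144)² = (3 - 144)² = (-141)² = 19881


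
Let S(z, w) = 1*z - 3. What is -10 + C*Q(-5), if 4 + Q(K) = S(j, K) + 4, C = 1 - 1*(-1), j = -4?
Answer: -24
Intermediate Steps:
S(z, w) = -3 + z (S(z, w) = z - 3 = -3 + z)
C = 2 (C = 1 + 1 = 2)
Q(K) = -7 (Q(K) = -4 + ((-3 - 4) + 4) = -4 + (-7 + 4) = -4 - 3 = -7)
-10 + C*Q(-5) = -10 + 2*(-7) = -10 - 14 = -24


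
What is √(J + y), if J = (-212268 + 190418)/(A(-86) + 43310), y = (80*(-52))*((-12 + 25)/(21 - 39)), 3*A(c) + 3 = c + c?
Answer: 5*√728285801782/77853 ≈ 54.808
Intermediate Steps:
A(c) = -1 + 2*c/3 (A(c) = -1 + (c + c)/3 = -1 + (2*c)/3 = -1 + 2*c/3)
y = 27040/9 (y = -54080/(-18) = -54080*(-1)/18 = -4160*(-13/18) = 27040/9 ≈ 3004.4)
J = -13110/25951 (J = (-212268 + 190418)/((-1 + (⅔)*(-86)) + 43310) = -21850/((-1 - 172/3) + 43310) = -21850/(-175/3 + 43310) = -21850/129755/3 = -21850*3/129755 = -13110/25951 ≈ -0.50518)
√(J + y) = √(-13110/25951 + 27040/9) = √(701597050/233559) = 5*√728285801782/77853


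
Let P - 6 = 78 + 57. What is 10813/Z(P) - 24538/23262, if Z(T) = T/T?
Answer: 125753734/11631 ≈ 10812.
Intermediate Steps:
P = 141 (P = 6 + (78 + 57) = 6 + 135 = 141)
Z(T) = 1
10813/Z(P) - 24538/23262 = 10813/1 - 24538/23262 = 10813*1 - 24538*1/23262 = 10813 - 12269/11631 = 125753734/11631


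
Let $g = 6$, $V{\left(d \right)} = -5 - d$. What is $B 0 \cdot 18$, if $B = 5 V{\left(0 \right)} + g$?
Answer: $0$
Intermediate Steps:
$B = -19$ ($B = 5 \left(-5 - 0\right) + 6 = 5 \left(-5 + 0\right) + 6 = 5 \left(-5\right) + 6 = -25 + 6 = -19$)
$B 0 \cdot 18 = \left(-19\right) 0 \cdot 18 = 0 \cdot 18 = 0$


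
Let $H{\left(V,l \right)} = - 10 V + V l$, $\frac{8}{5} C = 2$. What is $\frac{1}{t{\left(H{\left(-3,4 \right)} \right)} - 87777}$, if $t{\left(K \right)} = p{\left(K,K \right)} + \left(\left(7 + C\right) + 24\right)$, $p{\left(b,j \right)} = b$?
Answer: $- \frac{4}{350907} \approx -1.1399 \cdot 10^{-5}$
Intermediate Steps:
$C = \frac{5}{4}$ ($C = \frac{5}{8} \cdot 2 = \frac{5}{4} \approx 1.25$)
$t{\left(K \right)} = \frac{129}{4} + K$ ($t{\left(K \right)} = K + \left(\left(7 + \frac{5}{4}\right) + 24\right) = K + \left(\frac{33}{4} + 24\right) = K + \frac{129}{4} = \frac{129}{4} + K$)
$\frac{1}{t{\left(H{\left(-3,4 \right)} \right)} - 87777} = \frac{1}{\left(\frac{129}{4} - 3 \left(-10 + 4\right)\right) - 87777} = \frac{1}{\left(\frac{129}{4} - -18\right) - 87777} = \frac{1}{\left(\frac{129}{4} + 18\right) - 87777} = \frac{1}{\frac{201}{4} - 87777} = \frac{1}{- \frac{350907}{4}} = - \frac{4}{350907}$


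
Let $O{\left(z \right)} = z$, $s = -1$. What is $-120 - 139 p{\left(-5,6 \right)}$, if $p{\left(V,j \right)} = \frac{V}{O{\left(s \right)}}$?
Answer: $-815$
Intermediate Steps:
$p{\left(V,j \right)} = - V$ ($p{\left(V,j \right)} = \frac{V}{-1} = V \left(-1\right) = - V$)
$-120 - 139 p{\left(-5,6 \right)} = -120 - 139 \left(\left(-1\right) \left(-5\right)\right) = -120 - 695 = -815$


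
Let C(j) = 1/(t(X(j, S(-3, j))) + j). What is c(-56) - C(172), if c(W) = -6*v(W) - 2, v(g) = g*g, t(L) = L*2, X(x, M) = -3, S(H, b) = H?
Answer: -3123789/166 ≈ -18818.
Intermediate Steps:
t(L) = 2*L
v(g) = g**2
c(W) = -2 - 6*W**2 (c(W) = -6*W**2 - 2 = -2 - 6*W**2)
C(j) = 1/(-6 + j) (C(j) = 1/(2*(-3) + j) = 1/(-6 + j))
c(-56) - C(172) = (-2 - 6*(-56)**2) - 1/(-6 + 172) = (-2 - 6*3136) - 1/166 = (-2 - 18816) - 1*1/166 = -18818 - 1/166 = -3123789/166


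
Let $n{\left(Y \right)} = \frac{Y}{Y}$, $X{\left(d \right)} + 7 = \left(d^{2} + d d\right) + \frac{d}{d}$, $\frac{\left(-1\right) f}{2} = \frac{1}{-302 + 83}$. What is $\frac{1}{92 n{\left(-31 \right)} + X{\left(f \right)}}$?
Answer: $\frac{47961}{4124654} \approx 0.011628$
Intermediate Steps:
$f = \frac{2}{219}$ ($f = - \frac{2}{-302 + 83} = - \frac{2}{-219} = \left(-2\right) \left(- \frac{1}{219}\right) = \frac{2}{219} \approx 0.0091324$)
$X{\left(d \right)} = -6 + 2 d^{2}$ ($X{\left(d \right)} = -7 + \left(\left(d^{2} + d d\right) + \frac{d}{d}\right) = -7 + \left(\left(d^{2} + d^{2}\right) + 1\right) = -7 + \left(2 d^{2} + 1\right) = -7 + \left(1 + 2 d^{2}\right) = -6 + 2 d^{2}$)
$n{\left(Y \right)} = 1$
$\frac{1}{92 n{\left(-31 \right)} + X{\left(f \right)}} = \frac{1}{92 \cdot 1 - \left(6 - 2 \left(\frac{2}{219}\right)^{2}\right)} = \frac{1}{92 + \left(-6 + 2 \cdot \frac{4}{47961}\right)} = \frac{1}{92 + \left(-6 + \frac{8}{47961}\right)} = \frac{1}{92 - \frac{287758}{47961}} = \frac{1}{\frac{4124654}{47961}} = \frac{47961}{4124654}$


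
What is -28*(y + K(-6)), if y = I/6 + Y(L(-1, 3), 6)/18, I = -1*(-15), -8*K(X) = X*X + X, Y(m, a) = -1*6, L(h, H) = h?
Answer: 133/3 ≈ 44.333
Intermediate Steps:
Y(m, a) = -6
K(X) = -X/8 - X²/8 (K(X) = -(X*X + X)/8 = -(X² + X)/8 = -(X + X²)/8 = -X/8 - X²/8)
I = 15
y = 13/6 (y = 15/6 - 6/18 = 15*(⅙) - 6*1/18 = 5/2 - ⅓ = 13/6 ≈ 2.1667)
-28*(y + K(-6)) = -28*(13/6 - ⅛*(-6)*(1 - 6)) = -28*(13/6 - ⅛*(-6)*(-5)) = -28*(13/6 - 15/4) = -28*(-19/12) = 133/3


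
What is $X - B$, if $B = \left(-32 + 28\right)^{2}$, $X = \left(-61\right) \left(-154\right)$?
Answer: $9378$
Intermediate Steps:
$X = 9394$
$B = 16$ ($B = \left(-4\right)^{2} = 16$)
$X - B = 9394 - 16 = 9378$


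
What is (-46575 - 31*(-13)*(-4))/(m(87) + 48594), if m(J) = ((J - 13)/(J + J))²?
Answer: -364727403/367809355 ≈ -0.99162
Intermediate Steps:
m(J) = (-13 + J)²/(4*J²) (m(J) = ((-13 + J)/((2*J)))² = ((-13 + J)*(1/(2*J)))² = ((-13 + J)/(2*J))² = (-13 + J)²/(4*J²))
(-46575 - 31*(-13)*(-4))/(m(87) + 48594) = (-46575 - 31*(-13)*(-4))/((¼)*(-13 + 87)²/87² + 48594) = (-46575 + 403*(-4))/((¼)*(1/7569)*74² + 48594) = (-46575 - 1612)/((¼)*(1/7569)*5476 + 48594) = -48187/(1369/7569 + 48594) = -48187/367809355/7569 = -48187*7569/367809355 = -364727403/367809355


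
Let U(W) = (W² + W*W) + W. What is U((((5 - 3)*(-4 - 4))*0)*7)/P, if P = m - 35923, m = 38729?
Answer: 0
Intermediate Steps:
U(W) = W + 2*W² (U(W) = (W² + W²) + W = 2*W² + W = W + 2*W²)
P = 2806 (P = 38729 - 35923 = 2806)
U((((5 - 3)*(-4 - 4))*0)*7)/P = (((((5 - 3)*(-4 - 4))*0)*7)*(1 + 2*((((5 - 3)*(-4 - 4))*0)*7)))/2806 = ((((2*(-8))*0)*7)*(1 + 2*(((2*(-8))*0)*7)))*(1/2806) = ((-16*0*7)*(1 + 2*(-16*0*7)))*(1/2806) = ((0*7)*(1 + 2*(0*7)))*(1/2806) = (0*(1 + 2*0))*(1/2806) = (0*(1 + 0))*(1/2806) = (0*1)*(1/2806) = 0*(1/2806) = 0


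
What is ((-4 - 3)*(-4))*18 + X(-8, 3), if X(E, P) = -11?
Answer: 493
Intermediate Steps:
((-4 - 3)*(-4))*18 + X(-8, 3) = ((-4 - 3)*(-4))*18 - 11 = -7*(-4)*18 - 11 = 28*18 - 11 = 504 - 11 = 493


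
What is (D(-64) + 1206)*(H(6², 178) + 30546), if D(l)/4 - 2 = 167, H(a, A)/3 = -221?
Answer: 56239806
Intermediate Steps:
H(a, A) = -663 (H(a, A) = 3*(-221) = -663)
D(l) = 676 (D(l) = 8 + 4*167 = 8 + 668 = 676)
(D(-64) + 1206)*(H(6², 178) + 30546) = (676 + 1206)*(-663 + 30546) = 1882*29883 = 56239806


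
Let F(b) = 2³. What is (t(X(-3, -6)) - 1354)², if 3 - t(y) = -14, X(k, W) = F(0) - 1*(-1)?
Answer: 1787569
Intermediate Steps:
F(b) = 8
X(k, W) = 9 (X(k, W) = 8 - 1*(-1) = 8 + 1 = 9)
t(y) = 17 (t(y) = 3 - 1*(-14) = 3 + 14 = 17)
(t(X(-3, -6)) - 1354)² = (17 - 1354)² = (-1337)² = 1787569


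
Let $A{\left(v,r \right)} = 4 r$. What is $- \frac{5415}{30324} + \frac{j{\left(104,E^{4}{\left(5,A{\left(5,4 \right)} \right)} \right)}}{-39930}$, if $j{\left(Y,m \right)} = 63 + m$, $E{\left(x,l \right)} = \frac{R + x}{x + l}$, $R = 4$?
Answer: $- \frac{11514221}{63914620} \approx -0.18015$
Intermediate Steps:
$E{\left(x,l \right)} = \frac{4 + x}{l + x}$ ($E{\left(x,l \right)} = \frac{4 + x}{x + l} = \frac{4 + x}{l + x}$)
$- \frac{5415}{30324} + \frac{j{\left(104,E^{4}{\left(5,A{\left(5,4 \right)} \right)} \right)}}{-39930} = - \frac{5415}{30324} + \frac{63 + \left(\frac{4 + 5}{4 \cdot 4 + 5}\right)^{4}}{-39930} = \left(-5415\right) \frac{1}{30324} + \left(63 + \left(\frac{1}{16 + 5} \cdot 9\right)^{4}\right) \left(- \frac{1}{39930}\right) = - \frac{5}{28} + \left(63 + \left(\frac{1}{21} \cdot 9\right)^{4}\right) \left(- \frac{1}{39930}\right) = - \frac{5}{28} + \left(63 + \left(\frac{3}{7}\right)^{4}\right) \left(- \frac{1}{39930}\right) = - \frac{5}{28} + \left(63 + \frac{81}{2401}\right) \left(- \frac{1}{39930}\right) = - \frac{5}{28} + \frac{151344}{2401} \left(- \frac{1}{39930}\right) = - \frac{5}{28} - \frac{25224}{15978655} = - \frac{11514221}{63914620}$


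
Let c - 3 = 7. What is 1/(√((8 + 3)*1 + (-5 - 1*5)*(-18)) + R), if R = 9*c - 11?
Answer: 79/6050 - √191/6050 ≈ 0.010774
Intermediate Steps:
c = 10 (c = 3 + 7 = 10)
R = 79 (R = 9*10 - 11 = 90 - 11 = 79)
1/(√((8 + 3)*1 + (-5 - 1*5)*(-18)) + R) = 1/(√((8 + 3)*1 + (-5 - 1*5)*(-18)) + 79) = 1/(√(11*1 + (-5 - 5)*(-18)) + 79) = 1/(√(11 - 10*(-18)) + 79) = 1/(√(11 + 180) + 79) = 1/(√191 + 79) = 1/(79 + √191)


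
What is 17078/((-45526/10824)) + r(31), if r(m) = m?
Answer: -91720483/22763 ≈ -4029.4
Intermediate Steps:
17078/((-45526/10824)) + r(31) = 17078/((-45526/10824)) + 31 = 17078/((-45526*1/10824)) + 31 = 17078/(-22763/5412) + 31 = 17078*(-5412/22763) + 31 = -92426136/22763 + 31 = -91720483/22763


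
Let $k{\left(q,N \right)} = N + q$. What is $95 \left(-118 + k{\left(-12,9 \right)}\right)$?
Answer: $-11495$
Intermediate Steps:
$95 \left(-118 + k{\left(-12,9 \right)}\right) = 95 \left(-118 + \left(9 - 12\right)\right) = 95 \left(-118 - 3\right) = 95 \left(-121\right) = -11495$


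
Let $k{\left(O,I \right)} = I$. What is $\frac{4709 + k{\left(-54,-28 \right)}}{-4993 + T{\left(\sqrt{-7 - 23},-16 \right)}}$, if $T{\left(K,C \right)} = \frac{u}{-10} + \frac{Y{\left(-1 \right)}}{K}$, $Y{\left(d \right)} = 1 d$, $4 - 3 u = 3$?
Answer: $- \frac{678553230}{723785281} - \frac{4530 i \sqrt{30}}{723785281} \approx -0.93751 - 3.4281 \cdot 10^{-5} i$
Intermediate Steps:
$u = \frac{1}{3}$ ($u = \frac{4}{3} - 1 = \frac{1}{3} \approx 0.33333$)
$Y{\left(d \right)} = d$
$T{\left(K,C \right)} = - \frac{1}{30} - \frac{1}{K}$ ($T{\left(K,C \right)} = \frac{1}{3 \left(-10\right)} - \frac{1}{K} = \frac{1}{3} \left(- \frac{1}{10}\right) - \frac{1}{K} = - \frac{1}{30} - \frac{1}{K}$)
$\frac{4709 + k{\left(-54,-28 \right)}}{-4993 + T{\left(\sqrt{-7 - 23},-16 \right)}} = \frac{4709 - 28}{-4993 + \frac{-30 - \sqrt{-7 - 23}}{30 \sqrt{-7 - 23}}} = \frac{4681}{-4993 + \frac{-30 - \sqrt{-30}}{30 \sqrt{-30}}} = \frac{4681}{-4993 + \frac{-30 - i \sqrt{30}}{30 i \sqrt{30}}} = \frac{4681}{-4993 + \frac{- \frac{i \sqrt{30}}{30} \left(-30 - i \sqrt{30}\right)}{30}} = \frac{4681}{-4993 - \frac{i \sqrt{30} \left(-30 - i \sqrt{30}\right)}{900}}$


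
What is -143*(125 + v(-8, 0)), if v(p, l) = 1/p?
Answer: -142857/8 ≈ -17857.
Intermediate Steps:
-143*(125 + v(-8, 0)) = -143*(125 + 1/(-8)) = -143*(125 - ⅛) = -143*999/8 = -142857/8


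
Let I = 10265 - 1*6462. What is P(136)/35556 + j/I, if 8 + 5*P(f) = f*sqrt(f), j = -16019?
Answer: -711972061/169024335 + 68*sqrt(34)/44445 ≈ -4.2033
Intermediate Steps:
I = 3803 (I = 10265 - 6462 = 3803)
P(f) = -8/5 + f**(3/2)/5 (P(f) = -8/5 + (f*sqrt(f))/5 = -8/5 + f**(3/2)/5)
P(136)/35556 + j/I = (-8/5 + 136**(3/2)/5)/35556 - 16019/3803 = (-8/5 + (272*sqrt(34))/5)*(1/35556) - 16019*1/3803 = (-8/5 + 272*sqrt(34)/5)*(1/35556) - 16019/3803 = (-2/44445 + 68*sqrt(34)/44445) - 16019/3803 = -711972061/169024335 + 68*sqrt(34)/44445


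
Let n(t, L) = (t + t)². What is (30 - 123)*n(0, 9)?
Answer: 0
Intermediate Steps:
n(t, L) = 4*t² (n(t, L) = (2*t)² = 4*t²)
(30 - 123)*n(0, 9) = (30 - 123)*(4*0²) = -372*0 = -93*0 = 0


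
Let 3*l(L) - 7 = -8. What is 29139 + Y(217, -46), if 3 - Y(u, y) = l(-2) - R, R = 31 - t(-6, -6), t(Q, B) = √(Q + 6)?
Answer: 87520/3 ≈ 29173.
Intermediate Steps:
l(L) = -⅓ (l(L) = 7/3 + (⅓)*(-8) = 7/3 - 8/3 = -⅓)
t(Q, B) = √(6 + Q)
R = 31 (R = 31 - √(6 - 6) = 31 - √0 = 31 - 1*0 = 31 + 0 = 31)
Y(u, y) = 103/3 (Y(u, y) = 3 - (-⅓ - 1*31) = 3 - (-⅓ - 31) = 3 - 1*(-94/3) = 3 + 94/3 = 103/3)
29139 + Y(217, -46) = 29139 + 103/3 = 87520/3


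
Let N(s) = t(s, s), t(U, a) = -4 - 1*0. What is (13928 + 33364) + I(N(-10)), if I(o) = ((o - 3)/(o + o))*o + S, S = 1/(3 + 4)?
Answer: 662041/14 ≈ 47289.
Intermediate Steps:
t(U, a) = -4 (t(U, a) = -4 + 0 = -4)
N(s) = -4
S = ⅐ (S = 1/7 = ⅐ ≈ 0.14286)
I(o) = -19/14 + o/2 (I(o) = ((o - 3)/(o + o))*o + ⅐ = ((-3 + o)/((2*o)))*o + ⅐ = ((-3 + o)*(1/(2*o)))*o + ⅐ = ((-3 + o)/(2*o))*o + ⅐ = (-3/2 + o/2) + ⅐ = -19/14 + o/2)
(13928 + 33364) + I(N(-10)) = (13928 + 33364) + (-19/14 + (½)*(-4)) = 47292 + (-19/14 - 2) = 47292 - 47/14 = 662041/14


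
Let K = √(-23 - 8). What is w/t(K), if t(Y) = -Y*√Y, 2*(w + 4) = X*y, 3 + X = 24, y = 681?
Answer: 14293*31^(¼)*√I/62 ≈ 384.64 + 384.64*I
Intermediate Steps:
X = 21 (X = -3 + 24 = 21)
K = I*√31 (K = √(-31) = I*√31 ≈ 5.5678*I)
w = 14293/2 (w = -4 + (21*681)/2 = -4 + (½)*14301 = -4 + 14301/2 = 14293/2 ≈ 7146.5)
t(Y) = -Y^(3/2)
w/t(K) = 14293/(2*((-(I*√31)^(3/2)))) = 14293/(2*((-31^(¾)*I^(3/2)))) = 14293*(31^(¼)*√I/31)/2 = 14293*31^(¼)*√I/62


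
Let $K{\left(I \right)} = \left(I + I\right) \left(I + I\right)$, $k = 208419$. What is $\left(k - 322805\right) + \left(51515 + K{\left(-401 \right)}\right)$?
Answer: $580333$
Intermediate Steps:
$K{\left(I \right)} = 4 I^{2}$ ($K{\left(I \right)} = 2 I 2 I = 4 I^{2}$)
$\left(k - 322805\right) + \left(51515 + K{\left(-401 \right)}\right) = \left(208419 - 322805\right) + \left(51515 + 4 \left(-401\right)^{2}\right) = -114386 + \left(51515 + 4 \cdot 160801\right) = -114386 + \left(51515 + 643204\right) = -114386 + 694719 = 580333$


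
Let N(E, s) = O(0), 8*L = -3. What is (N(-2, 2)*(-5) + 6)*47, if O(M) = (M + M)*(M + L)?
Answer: 282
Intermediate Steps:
L = -3/8 (L = (⅛)*(-3) = -3/8 ≈ -0.37500)
O(M) = 2*M*(-3/8 + M) (O(M) = (M + M)*(M - 3/8) = (2*M)*(-3/8 + M) = 2*M*(-3/8 + M))
N(E, s) = 0 (N(E, s) = (¼)*0*(-3 + 8*0) = (¼)*0*(-3 + 0) = (¼)*0*(-3) = 0)
(N(-2, 2)*(-5) + 6)*47 = (0*(-5) + 6)*47 = (0 + 6)*47 = 6*47 = 282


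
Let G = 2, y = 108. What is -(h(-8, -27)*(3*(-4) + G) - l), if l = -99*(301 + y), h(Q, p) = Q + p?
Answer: -40841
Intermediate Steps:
l = -40491 (l = -99*(301 + 108) = -99*409 = -40491)
-(h(-8, -27)*(3*(-4) + G) - l) = -((-8 - 27)*(3*(-4) + 2) - 1*(-40491)) = -(-35*(-12 + 2) + 40491) = -(-35*(-10) + 40491) = -(350 + 40491) = -1*40841 = -40841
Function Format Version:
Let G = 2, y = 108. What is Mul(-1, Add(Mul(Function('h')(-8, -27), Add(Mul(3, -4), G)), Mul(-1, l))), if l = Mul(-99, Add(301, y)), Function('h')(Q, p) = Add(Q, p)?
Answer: -40841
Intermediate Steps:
l = -40491 (l = Mul(-99, Add(301, 108)) = Mul(-99, 409) = -40491)
Mul(-1, Add(Mul(Function('h')(-8, -27), Add(Mul(3, -4), G)), Mul(-1, l))) = Mul(-1, Add(Mul(Add(-8, -27), Add(Mul(3, -4), 2)), Mul(-1, -40491))) = Mul(-1, Add(Mul(-35, Add(-12, 2)), 40491)) = Mul(-1, Add(Mul(-35, -10), 40491)) = Mul(-1, Add(350, 40491)) = Mul(-1, 40841) = -40841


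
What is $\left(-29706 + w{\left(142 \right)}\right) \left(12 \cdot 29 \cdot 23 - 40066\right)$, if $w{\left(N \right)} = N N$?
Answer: $305935604$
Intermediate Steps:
$w{\left(N \right)} = N^{2}$
$\left(-29706 + w{\left(142 \right)}\right) \left(12 \cdot 29 \cdot 23 - 40066\right) = \left(-29706 + 142^{2}\right) \left(12 \cdot 29 \cdot 23 - 40066\right) = \left(-29706 + 20164\right) \left(348 \cdot 23 - 40066\right) = - 9542 \left(8004 - 40066\right) = \left(-9542\right) \left(-32062\right) = 305935604$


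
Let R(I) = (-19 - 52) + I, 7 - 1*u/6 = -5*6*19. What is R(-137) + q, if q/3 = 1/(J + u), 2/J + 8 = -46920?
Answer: -16896261944/81232367 ≈ -208.00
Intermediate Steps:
J = -1/23464 (J = 2/(-8 - 46920) = 2/(-46928) = 2*(-1/46928) = -1/23464 ≈ -4.2618e-5)
u = 3462 (u = 42 - 6*(-5*6)*19 = 42 - (-180)*19 = 42 - 6*(-570) = 42 + 3420 = 3462)
R(I) = -71 + I
q = 70392/81232367 (q = 3/(-1/23464 + 3462) = 3/(81232367/23464) = 3*(23464/81232367) = 70392/81232367 ≈ 0.00086655)
R(-137) + q = (-71 - 137) + 70392/81232367 = -208 + 70392/81232367 = -16896261944/81232367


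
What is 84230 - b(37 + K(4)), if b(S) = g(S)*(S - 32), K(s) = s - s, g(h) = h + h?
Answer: 83860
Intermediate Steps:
g(h) = 2*h
K(s) = 0
b(S) = 2*S*(-32 + S) (b(S) = (2*S)*(S - 32) = (2*S)*(-32 + S) = 2*S*(-32 + S))
84230 - b(37 + K(4)) = 84230 - 2*(37 + 0)*(-32 + (37 + 0)) = 84230 - 2*37*(-32 + 37) = 84230 - 2*37*5 = 84230 - 1*370 = 84230 - 370 = 83860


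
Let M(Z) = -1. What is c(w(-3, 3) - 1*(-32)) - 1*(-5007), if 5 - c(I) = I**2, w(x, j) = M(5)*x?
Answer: 3787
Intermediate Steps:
w(x, j) = -x
c(I) = 5 - I**2
c(w(-3, 3) - 1*(-32)) - 1*(-5007) = (5 - (-1*(-3) - 1*(-32))**2) - 1*(-5007) = (5 - (3 + 32)**2) + 5007 = (5 - 1*35**2) + 5007 = (5 - 1*1225) + 5007 = (5 - 1225) + 5007 = -1220 + 5007 = 3787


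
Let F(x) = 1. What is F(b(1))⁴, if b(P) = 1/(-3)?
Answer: 1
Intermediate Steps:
b(P) = -⅓
F(b(1))⁴ = 1⁴ = 1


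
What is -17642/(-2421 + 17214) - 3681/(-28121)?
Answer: -441657649/415993953 ≈ -1.0617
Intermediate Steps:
-17642/(-2421 + 17214) - 3681/(-28121) = -17642/14793 - 3681*(-1/28121) = -17642*1/14793 + 3681/28121 = -17642/14793 + 3681/28121 = -441657649/415993953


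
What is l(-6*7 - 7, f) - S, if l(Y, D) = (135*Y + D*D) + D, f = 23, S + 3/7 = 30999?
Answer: -259431/7 ≈ -37062.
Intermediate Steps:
S = 216990/7 (S = -3/7 + 30999 = 216990/7 ≈ 30999.)
l(Y, D) = D + D² + 135*Y (l(Y, D) = (135*Y + D²) + D = (D² + 135*Y) + D = D + D² + 135*Y)
l(-6*7 - 7, f) - S = (23 + 23² + 135*(-6*7 - 7)) - 1*216990/7 = (23 + 529 + 135*(-42 - 7)) - 216990/7 = (23 + 529 + 135*(-49)) - 216990/7 = (23 + 529 - 6615) - 216990/7 = -6063 - 216990/7 = -259431/7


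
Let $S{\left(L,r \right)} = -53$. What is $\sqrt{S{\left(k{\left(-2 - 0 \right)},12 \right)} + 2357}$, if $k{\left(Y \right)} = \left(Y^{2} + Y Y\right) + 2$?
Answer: $48$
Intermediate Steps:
$k{\left(Y \right)} = 2 + 2 Y^{2}$ ($k{\left(Y \right)} = \left(Y^{2} + Y^{2}\right) + 2 = 2 Y^{2} + 2 = 2 + 2 Y^{2}$)
$\sqrt{S{\left(k{\left(-2 - 0 \right)},12 \right)} + 2357} = \sqrt{-53 + 2357} = \sqrt{2304} = 48$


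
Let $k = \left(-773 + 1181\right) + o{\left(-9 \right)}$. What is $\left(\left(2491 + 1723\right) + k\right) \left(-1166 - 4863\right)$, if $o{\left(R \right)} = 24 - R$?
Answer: $-28064995$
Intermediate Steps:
$k = 441$ ($k = \left(-773 + 1181\right) + \left(24 - -9\right) = 408 + \left(24 + 9\right) = 408 + 33 = 441$)
$\left(\left(2491 + 1723\right) + k\right) \left(-1166 - 4863\right) = \left(\left(2491 + 1723\right) + 441\right) \left(-1166 - 4863\right) = \left(4214 + 441\right) \left(-6029\right) = 4655 \left(-6029\right) = -28064995$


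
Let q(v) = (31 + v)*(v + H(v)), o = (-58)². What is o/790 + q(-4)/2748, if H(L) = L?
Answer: 378068/90455 ≈ 4.1796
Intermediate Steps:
o = 3364
q(v) = 2*v*(31 + v) (q(v) = (31 + v)*(v + v) = (31 + v)*(2*v) = 2*v*(31 + v))
o/790 + q(-4)/2748 = 3364/790 + (2*(-4)*(31 - 4))/2748 = 3364*(1/790) + (2*(-4)*27)*(1/2748) = 1682/395 - 216*1/2748 = 1682/395 - 18/229 = 378068/90455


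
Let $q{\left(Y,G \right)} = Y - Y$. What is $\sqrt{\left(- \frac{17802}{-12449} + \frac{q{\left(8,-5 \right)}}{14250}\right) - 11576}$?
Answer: $\frac{i \sqrt{1793799092078}}{12449} \approx 107.59 i$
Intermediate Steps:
$q{\left(Y,G \right)} = 0$
$\sqrt{\left(- \frac{17802}{-12449} + \frac{q{\left(8,-5 \right)}}{14250}\right) - 11576} = \sqrt{\left(- \frac{17802}{-12449} + \frac{0}{14250}\right) - 11576} = \sqrt{\left(\left(-17802\right) \left(- \frac{1}{12449}\right) + 0 \cdot \frac{1}{14250}\right) - 11576} = \sqrt{\left(\frac{17802}{12449} + 0\right) - 11576} = \sqrt{\frac{17802}{12449} - 11576} = \sqrt{- \frac{144091822}{12449}} = \frac{i \sqrt{1793799092078}}{12449}$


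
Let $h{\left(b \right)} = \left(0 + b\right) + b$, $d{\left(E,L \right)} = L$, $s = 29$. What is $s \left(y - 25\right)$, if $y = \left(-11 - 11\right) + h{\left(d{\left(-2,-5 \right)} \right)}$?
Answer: $-1653$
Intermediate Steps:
$h{\left(b \right)} = 2 b$ ($h{\left(b \right)} = b + b = 2 b$)
$y = -32$ ($y = \left(-11 - 11\right) + 2 \left(-5\right) = -22 - 10 = -32$)
$s \left(y - 25\right) = 29 \left(-32 - 25\right) = 29 \left(-57\right) = -1653$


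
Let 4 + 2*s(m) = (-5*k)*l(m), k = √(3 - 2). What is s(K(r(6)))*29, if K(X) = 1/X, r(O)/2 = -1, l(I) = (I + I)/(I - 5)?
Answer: -783/11 ≈ -71.182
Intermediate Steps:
l(I) = 2*I/(-5 + I) (l(I) = (2*I)/(-5 + I) = 2*I/(-5 + I))
r(O) = -2 (r(O) = 2*(-1) = -2)
k = 1 (k = √1 = 1)
s(m) = -2 - 5*m/(-5 + m) (s(m) = -2 + ((-5*1)*(2*m/(-5 + m)))/2 = -2 + (-10*m/(-5 + m))/2 = -2 - 5*m/(-5 + m))
s(K(r(6)))*29 = ((10 - 7/(-2))/(-5 + 1/(-2)))*29 = ((10 - 7*(-½))/(-5 - ½))*29 = ((10 + 7/2)/(-11/2))*29 = -2/11*27/2*29 = -27/11*29 = -783/11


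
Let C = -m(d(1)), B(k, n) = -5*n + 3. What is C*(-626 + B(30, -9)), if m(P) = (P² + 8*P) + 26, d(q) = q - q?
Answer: 15028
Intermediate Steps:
d(q) = 0
m(P) = 26 + P² + 8*P
B(k, n) = 3 - 5*n
C = -26 (C = -(26 + 0² + 8*0) = -(26 + 0 + 0) = -1*26 = -26)
C*(-626 + B(30, -9)) = -26*(-626 + (3 - 5*(-9))) = -26*(-626 + (3 + 45)) = -26*(-626 + 48) = -26*(-578) = 15028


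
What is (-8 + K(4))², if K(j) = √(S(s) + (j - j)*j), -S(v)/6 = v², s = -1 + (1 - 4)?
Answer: 16*(2 - I*√6)² ≈ -32.0 - 156.77*I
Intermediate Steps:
s = -4 (s = -1 - 3 = -4)
S(v) = -6*v²
K(j) = 4*I*√6 (K(j) = √(-6*(-4)² + (j - j)*j) = √(-6*16 + 0*j) = √(-96 + 0) = √(-96) = 4*I*√6)
(-8 + K(4))² = (-8 + 4*I*√6)²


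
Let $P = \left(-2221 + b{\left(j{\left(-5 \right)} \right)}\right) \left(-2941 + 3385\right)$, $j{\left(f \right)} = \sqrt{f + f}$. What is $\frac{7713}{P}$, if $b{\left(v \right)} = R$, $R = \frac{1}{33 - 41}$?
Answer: $- \frac{1714}{219151} \approx -0.0078211$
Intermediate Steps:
$j{\left(f \right)} = \sqrt{2} \sqrt{f}$ ($j{\left(f \right)} = \sqrt{2 f} = \sqrt{2} \sqrt{f}$)
$R = - \frac{1}{8}$ ($R = \frac{1}{-8} = - \frac{1}{8} \approx -0.125$)
$b{\left(v \right)} = - \frac{1}{8}$
$P = - \frac{1972359}{2}$ ($P = \left(-2221 - \frac{1}{8}\right) \left(-2941 + 3385\right) = \left(- \frac{17769}{8}\right) 444 = - \frac{1972359}{2} \approx -9.8618 \cdot 10^{5}$)
$\frac{7713}{P} = \frac{7713}{- \frac{1972359}{2}} = 7713 \left(- \frac{2}{1972359}\right) = - \frac{1714}{219151}$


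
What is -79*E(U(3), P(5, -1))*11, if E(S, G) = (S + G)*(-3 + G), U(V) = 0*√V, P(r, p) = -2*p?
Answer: 1738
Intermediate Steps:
U(V) = 0
E(S, G) = (-3 + G)*(G + S) (E(S, G) = (G + S)*(-3 + G) = (-3 + G)*(G + S))
-79*E(U(3), P(5, -1))*11 = -79*((-2*(-1))² - (-6)*(-1) - 3*0 - 2*(-1)*0)*11 = -79*(2² - 3*2 + 0 + 2*0)*11 = -79*(4 - 6 + 0 + 0)*11 = -79*(-2)*11 = 158*11 = 1738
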